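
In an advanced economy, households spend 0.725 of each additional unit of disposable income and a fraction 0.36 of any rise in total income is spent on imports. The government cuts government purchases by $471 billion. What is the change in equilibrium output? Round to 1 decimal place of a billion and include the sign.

Government-spending multiplier = 1/(1 − c + m) = 1/(1 − 0.725 + 0.36) = 1/0.635 ≈ 1.575.
ΔY = k × ΔG = (−$471 billion) / 0.635 ≈ −$741.7 billion.

−$741.7 billion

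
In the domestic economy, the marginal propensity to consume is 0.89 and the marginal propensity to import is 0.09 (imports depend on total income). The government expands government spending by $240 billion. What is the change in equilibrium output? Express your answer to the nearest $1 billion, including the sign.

Spending multiplier = 1/(1 − c + m) = 1/(1 − 0.89 + 0.09) = 1/0.2 = 5.
ΔY = k × ΔG = (+$240 billion) / 0.2 = +$1,200 billion.

+$1,200 billion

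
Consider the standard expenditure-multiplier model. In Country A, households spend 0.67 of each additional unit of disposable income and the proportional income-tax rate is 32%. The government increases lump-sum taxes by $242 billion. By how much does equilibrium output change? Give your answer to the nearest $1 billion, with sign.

−$298 billion

A lump-sum tax change of +$242 billion shifts disposable income by −$242 billion; first-round consumption changes by −c × ΔT = −0.67 × (+$242 billion) = −$162.14 billion.
Expenditure multiplier = 1/(1 − c(1−t)) = 1/(1 − 0.67×0.68) = 1/0.5444 ≈ 1.837.
The tax multiplier is −c × k ≈ −1.231, so ΔY = k × (−c·ΔT) = (−$162.14 billion) / 0.5444 ≈ −$298 billion.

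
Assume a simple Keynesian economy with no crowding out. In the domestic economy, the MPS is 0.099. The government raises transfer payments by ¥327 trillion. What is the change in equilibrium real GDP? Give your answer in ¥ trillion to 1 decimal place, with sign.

+¥2,976.0 trillion

MPC = 1 − MPS = 1 − 0.099 = 0.901.
The transfer change shifts disposable income by +¥327 trillion, so first-round consumption changes by c·ΔTR = 0.901 × (+¥327 trillion) = +¥294.627 trillion.
Expenditure multiplier = 1/(1 − MPC) = 1/(1 − 0.901) = 1/0.099 ≈ 10.101.
The transfer multiplier is c × k ≈ 9.101, so ΔY = k × (c·ΔTR) = (+¥294.627 trillion) / 0.099 ≈ +¥2,976 trillion.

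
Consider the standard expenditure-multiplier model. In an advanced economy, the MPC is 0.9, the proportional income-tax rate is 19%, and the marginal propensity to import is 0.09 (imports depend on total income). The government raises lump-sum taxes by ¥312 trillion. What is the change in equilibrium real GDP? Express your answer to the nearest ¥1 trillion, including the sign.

−¥778 trillion

A lump-sum tax change of +¥312 trillion shifts disposable income by −¥312 trillion; first-round consumption changes by −c × ΔT = −0.9 × (+¥312 trillion) = −¥280.8 trillion.
Expenditure multiplier = 1/(1 − c(1−t) + m) = 1/(1 − 0.9×0.81 + 0.09) = 1/0.361 ≈ 2.77.
The tax multiplier is −c × k ≈ −2.493, so ΔY = k × (−c·ΔT) = (−¥280.8 trillion) / 0.361 ≈ −¥778 trillion.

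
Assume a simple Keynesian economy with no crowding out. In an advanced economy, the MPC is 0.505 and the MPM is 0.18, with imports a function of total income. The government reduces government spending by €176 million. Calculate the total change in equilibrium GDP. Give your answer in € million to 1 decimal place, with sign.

−€260.7 million

Expenditure multiplier = 1/(1 − c + m) = 1/(1 − 0.505 + 0.18) = 1/0.675 ≈ 1.481.
ΔY = k × ΔG = (−€176 million) / 0.675 ≈ −€260.7 million.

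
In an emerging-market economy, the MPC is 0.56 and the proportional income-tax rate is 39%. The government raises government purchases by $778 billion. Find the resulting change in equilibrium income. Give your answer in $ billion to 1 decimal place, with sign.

Government-spending multiplier = 1/(1 − c(1−t)) = 1/(1 − 0.56×0.61) = 1/0.6584 ≈ 1.519.
ΔY = k × ΔG = (+$778 billion) / 0.6584 ≈ +$1,181.7 billion.

+$1,181.7 billion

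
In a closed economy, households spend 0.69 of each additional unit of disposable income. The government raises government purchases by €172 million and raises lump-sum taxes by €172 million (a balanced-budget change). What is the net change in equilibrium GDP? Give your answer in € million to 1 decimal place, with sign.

+€172.0 million

Expenditure multiplier = 1/(1 − MPC) = 1/(1 − 0.69) = 1/0.31 ≈ 3.226.
ΔG contributes k·ΔG = (+€172 million) / 0.31 ≈ +€554.8 million.
ΔT of +€172 million changes first-round spending by −c·ΔT = −€118.68 million, contributing k·(−c·ΔT) = (−€118.68 million) / 0.31 ≈ −€382.8 million.
With ΔG = ΔT and no other leakages, the balanced-budget multiplier is 1, so ΔY = ΔG = +€172 million.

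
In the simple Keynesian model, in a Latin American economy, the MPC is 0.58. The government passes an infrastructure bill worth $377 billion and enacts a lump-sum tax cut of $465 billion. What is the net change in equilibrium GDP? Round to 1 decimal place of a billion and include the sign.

Expenditure multiplier = 1/(1 − MPC) = 1/(1 − 0.58) = 1/0.42 ≈ 2.381.
ΔG contributes k·ΔG = (+$377 billion) / 0.42 ≈ +$897.6 billion.
ΔT of −$465 billion changes first-round spending by −c·ΔT = +$269.7 billion, contributing k·(−c·ΔT) = (+$269.7 billion) / 0.42 ≈ +$642.1 billion.
Net ΔY = k(ΔG − c·ΔT) = (+$646.7 billion) / 0.42 ≈ +$1,539.8 billion.

+$1,539.8 billion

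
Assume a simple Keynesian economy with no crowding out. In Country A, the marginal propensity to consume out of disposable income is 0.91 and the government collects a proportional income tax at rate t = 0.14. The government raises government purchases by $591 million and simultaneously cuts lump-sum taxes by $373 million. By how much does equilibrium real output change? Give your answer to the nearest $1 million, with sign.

Expenditure multiplier = 1/(1 − c(1−t)) = 1/(1 − 0.91×0.86) = 1/0.2174 ≈ 4.6.
ΔG contributes k·ΔG = (+$591 million) / 0.2174 ≈ +$2,718.5 million.
ΔT of −$373 million changes first-round spending by −c·ΔT = +$339.43 million, contributing k·(−c·ΔT) = (+$339.43 million) / 0.2174 ≈ +$1,561.3 million.
Net ΔY = k(ΔG − c·ΔT) = (+$930.43 million) / 0.2174 ≈ +$4,280 million.

+$4,280 million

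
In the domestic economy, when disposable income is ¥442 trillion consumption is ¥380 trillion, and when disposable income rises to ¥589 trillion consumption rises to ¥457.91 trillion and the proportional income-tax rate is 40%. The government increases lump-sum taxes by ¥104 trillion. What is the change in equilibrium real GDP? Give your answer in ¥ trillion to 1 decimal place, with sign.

−¥80.8 trillion

MPC = ΔC/ΔYd = (457.91 − 380)/(589 − 442) = 77.91/147 = 0.53.
A lump-sum tax change of +¥104 trillion shifts disposable income by −¥104 trillion; first-round consumption changes by −c × ΔT = −0.53 × (+¥104 trillion) = −¥55.12 trillion.
Expenditure multiplier = 1/(1 − c(1−t)) = 1/(1 − 0.53×0.6) = 1/0.682 ≈ 1.466.
The tax multiplier is −c × k ≈ −0.777, so ΔY = k × (−c·ΔT) = (−¥55.12 trillion) / 0.682 ≈ −¥80.8 trillion.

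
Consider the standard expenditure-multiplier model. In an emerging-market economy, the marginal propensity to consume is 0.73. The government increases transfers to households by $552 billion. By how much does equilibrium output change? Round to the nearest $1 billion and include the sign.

+$1,492 billion

The transfer change shifts disposable income by +$552 billion, so first-round consumption changes by c·ΔTR = 0.73 × (+$552 billion) = +$402.96 billion.
Expenditure multiplier = 1/(1 − MPC) = 1/(1 − 0.73) = 1/0.27 ≈ 3.704.
The transfer multiplier is c × k ≈ 2.704, so ΔY = k × (c·ΔTR) = (+$402.96 billion) / 0.27 ≈ +$1,492 billion.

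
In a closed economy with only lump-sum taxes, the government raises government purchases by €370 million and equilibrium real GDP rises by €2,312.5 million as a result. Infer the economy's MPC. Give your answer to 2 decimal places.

0.84

Implied spending multiplier k = ΔY/ΔG = 2,312.5/370 = 6.25.
Since k = 1/(1 − MPC), MPC = 1 − 1/k = 1 − ΔG/ΔY = 1 − 370/2,312.5 = 0.84.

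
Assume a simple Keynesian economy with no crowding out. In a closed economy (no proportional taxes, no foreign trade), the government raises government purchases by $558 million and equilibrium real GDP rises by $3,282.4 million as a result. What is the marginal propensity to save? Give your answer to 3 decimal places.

0.170

Implied spending multiplier k = ΔY/ΔG = 3,282.4/558 ≈ 5.8824.
Since k = 1/(1 − MPC), MPC = 1 − 1/k = 1 − ΔG/ΔY = 1 − 558/3,282.4 ≈ 0.830.
MPS = 1 − MPC = 0.170.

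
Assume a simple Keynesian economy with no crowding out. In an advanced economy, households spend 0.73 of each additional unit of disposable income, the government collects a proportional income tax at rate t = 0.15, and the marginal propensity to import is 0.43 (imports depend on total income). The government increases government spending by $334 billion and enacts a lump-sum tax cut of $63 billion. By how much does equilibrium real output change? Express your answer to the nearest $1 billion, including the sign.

+$469 billion

Expenditure multiplier = 1/(1 − c(1−t) + m) = 1/(1 − 0.73×0.85 + 0.43) = 1/0.8095 ≈ 1.235.
ΔG contributes k·ΔG = (+$334 billion) / 0.8095 ≈ +$412.6 billion.
ΔT of −$63 billion changes first-round spending by −c·ΔT = +$45.99 billion, contributing k·(−c·ΔT) = (+$45.99 billion) / 0.8095 ≈ +$56.8 billion.
Net ΔY = k(ΔG − c·ΔT) = (+$379.99 billion) / 0.8095 ≈ +$469 billion.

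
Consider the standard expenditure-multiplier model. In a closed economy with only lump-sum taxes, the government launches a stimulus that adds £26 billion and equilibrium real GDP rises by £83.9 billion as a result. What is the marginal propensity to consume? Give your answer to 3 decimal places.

0.690

Implied spending multiplier k = ΔY/ΔG = 83.9/26 ≈ 3.2269.
Since k = 1/(1 − MPC), MPC = 1 − 1/k = 1 − ΔG/ΔY = 1 − 26/83.9 ≈ 0.690.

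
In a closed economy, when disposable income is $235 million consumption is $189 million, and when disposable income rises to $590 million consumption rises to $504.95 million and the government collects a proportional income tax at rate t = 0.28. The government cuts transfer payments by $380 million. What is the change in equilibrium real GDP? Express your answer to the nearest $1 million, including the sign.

MPC = ΔC/ΔYd = (504.95 − 189)/(590 − 235) = 315.95/355 = 0.89.
The transfer change shifts disposable income by −$380 million, so first-round consumption changes by c·ΔTR = 0.89 × (−$380 million) = −$338.2 million.
Expenditure multiplier = 1/(1 − c(1−t)) = 1/(1 − 0.89×0.72) = 1/0.3592 ≈ 2.784.
The transfer multiplier is c × k ≈ 2.478, so ΔY = k × (c·ΔTR) = (−$338.2 million) / 0.3592 ≈ −$942 million.

−$942 million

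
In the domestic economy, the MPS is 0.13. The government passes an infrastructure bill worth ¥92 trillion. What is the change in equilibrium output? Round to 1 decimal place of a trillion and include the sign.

MPC = 1 − MPS = 1 − 0.13 = 0.87.
Spending multiplier = 1/(1 − MPC) = 1/(1 − 0.87) = 1/0.13 ≈ 7.692.
ΔY = k × ΔG = (+¥92 trillion) / 0.13 ≈ +¥707.7 trillion.

+¥707.7 trillion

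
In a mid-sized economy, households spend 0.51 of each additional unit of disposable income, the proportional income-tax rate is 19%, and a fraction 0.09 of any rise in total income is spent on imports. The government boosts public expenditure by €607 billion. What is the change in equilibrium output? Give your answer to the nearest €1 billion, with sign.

Government-spending multiplier = 1/(1 − c(1−t) + m) = 1/(1 − 0.51×0.81 + 0.09) = 1/0.6769 ≈ 1.477.
ΔY = k × ΔG = (+€607 billion) / 0.6769 ≈ +€897 billion.

+€897 billion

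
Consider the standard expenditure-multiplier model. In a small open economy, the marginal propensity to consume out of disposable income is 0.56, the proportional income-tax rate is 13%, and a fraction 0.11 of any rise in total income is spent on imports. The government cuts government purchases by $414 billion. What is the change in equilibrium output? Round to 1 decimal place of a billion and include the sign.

−$664.7 billion

Expenditure multiplier = 1/(1 − c(1−t) + m) = 1/(1 − 0.56×0.87 + 0.11) = 1/0.6228 ≈ 1.606.
ΔY = k × ΔG = (−$414 billion) / 0.6228 ≈ −$664.7 billion.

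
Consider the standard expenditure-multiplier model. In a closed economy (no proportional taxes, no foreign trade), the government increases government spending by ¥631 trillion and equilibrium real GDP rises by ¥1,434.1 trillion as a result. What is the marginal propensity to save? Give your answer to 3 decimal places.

0.440

Implied spending multiplier k = ΔY/ΔG = 1,434.1/631 ≈ 2.2727.
Since k = 1/(1 − MPC), MPC = 1 − 1/k = 1 − ΔG/ΔY = 1 − 631/1,434.1 ≈ 0.560.
MPS = 1 − MPC = 0.440.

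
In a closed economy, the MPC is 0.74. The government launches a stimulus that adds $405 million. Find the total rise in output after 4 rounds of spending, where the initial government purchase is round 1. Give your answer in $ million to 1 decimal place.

$1,090.6 million

Round 1 adds ΔG = $405 million; each later round is MPC = 0.74 times the previous.
After 4 rounds: 405 + 299.7 + 221.778 + 164.11572 = ΔG·(1 − c^4)/(1 − c) = 405 × (1 − 0.29986576)/0.26 ≈ $1,090.6 million.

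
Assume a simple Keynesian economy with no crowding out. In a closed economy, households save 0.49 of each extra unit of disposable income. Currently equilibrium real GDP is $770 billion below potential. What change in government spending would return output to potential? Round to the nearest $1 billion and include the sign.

+$377 billion

MPC = 1 − MPS = 1 − 0.49 = 0.51.
Spending multiplier = 1/(1 − MPC) = 1/(1 − 0.51) = 1/0.49 ≈ 2.041.
Need ΔY = +$770 billion, so ΔG = ΔY/k = (+$770 billion) × 0.49 ≈ +$377 billion.
The government should increase government spending by $377 billion.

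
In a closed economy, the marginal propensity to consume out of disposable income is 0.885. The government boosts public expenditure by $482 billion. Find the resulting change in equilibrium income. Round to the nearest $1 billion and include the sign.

Spending multiplier = 1/(1 − MPC) = 1/(1 − 0.885) = 1/0.115 ≈ 8.696.
ΔY = k × ΔG = (+$482 billion) / 0.115 ≈ +$4,191 billion.

+$4,191 billion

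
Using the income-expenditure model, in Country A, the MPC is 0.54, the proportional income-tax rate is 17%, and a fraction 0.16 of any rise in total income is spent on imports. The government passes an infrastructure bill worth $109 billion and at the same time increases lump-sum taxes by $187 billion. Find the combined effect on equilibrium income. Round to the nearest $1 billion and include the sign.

Expenditure multiplier = 1/(1 − c(1−t) + m) = 1/(1 − 0.54×0.83 + 0.16) = 1/0.7118 ≈ 1.405.
ΔG contributes k·ΔG = (+$109 billion) / 0.7118 ≈ +$153.1 billion.
ΔT of +$187 billion changes first-round spending by −c·ΔT = −$100.98 billion, contributing k·(−c·ΔT) = (−$100.98 billion) / 0.7118 ≈ −$141.9 billion.
Net ΔY = k(ΔG − c·ΔT) = (+$8.02 billion) / 0.7118 ≈ +$11 billion.

+$11 billion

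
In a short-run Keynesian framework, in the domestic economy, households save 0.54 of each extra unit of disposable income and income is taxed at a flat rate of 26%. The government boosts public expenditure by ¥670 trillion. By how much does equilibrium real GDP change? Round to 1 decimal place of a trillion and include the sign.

MPC = 1 − MPS = 1 − 0.54 = 0.46.
Government-spending multiplier = 1/(1 − c(1−t)) = 1/(1 − 0.46×0.74) = 1/0.6596 ≈ 1.516.
ΔY = k × ΔG = (+¥670 trillion) / 0.6596 ≈ +¥1,015.8 trillion.

+¥1,015.8 trillion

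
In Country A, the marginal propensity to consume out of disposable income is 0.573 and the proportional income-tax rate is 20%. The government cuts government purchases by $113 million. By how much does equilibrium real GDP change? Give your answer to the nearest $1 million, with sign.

−$209 million

Expenditure multiplier = 1/(1 − c(1−t)) = 1/(1 − 0.573×0.8) = 1/0.5416 ≈ 1.846.
ΔY = k × ΔG = (−$113 million) / 0.5416 ≈ −$209 million.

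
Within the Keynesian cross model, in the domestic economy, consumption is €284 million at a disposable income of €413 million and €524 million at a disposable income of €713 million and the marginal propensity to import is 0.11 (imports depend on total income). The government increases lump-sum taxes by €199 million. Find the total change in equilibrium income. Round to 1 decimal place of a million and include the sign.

MPC = ΔC/ΔYd = (524 − 284)/(713 − 413) = 240/300 = 0.8.
A lump-sum tax change of +€199 million shifts disposable income by −€199 million; first-round consumption changes by −c × ΔT = −0.8 × (+€199 million) = −€159.2 million.
Expenditure multiplier = 1/(1 − c + m) = 1/(1 − 0.8 + 0.11) = 1/0.31 ≈ 3.226.
The tax multiplier is −c × k ≈ −2.581, so ΔY = k × (−c·ΔT) = (−€159.2 million) / 0.31 ≈ −€513.5 million.

−€513.5 million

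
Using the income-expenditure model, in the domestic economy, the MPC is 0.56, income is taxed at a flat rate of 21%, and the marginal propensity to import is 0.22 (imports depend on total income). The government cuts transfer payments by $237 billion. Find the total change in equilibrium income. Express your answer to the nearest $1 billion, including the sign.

−$171 billion

The transfer change shifts disposable income by −$237 billion, so first-round consumption changes by c·ΔTR = 0.56 × (−$237 billion) = −$132.72 billion.
Expenditure multiplier = 1/(1 − c(1−t) + m) = 1/(1 − 0.56×0.79 + 0.22) = 1/0.7776 ≈ 1.286.
The transfer multiplier is c × k ≈ 0.72, so ΔY = k × (c·ΔTR) = (−$132.72 billion) / 0.7776 ≈ −$171 billion.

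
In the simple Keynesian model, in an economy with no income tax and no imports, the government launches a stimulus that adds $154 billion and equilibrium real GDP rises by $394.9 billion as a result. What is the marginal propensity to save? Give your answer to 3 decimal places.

Implied spending multiplier k = ΔY/ΔG = 394.9/154 ≈ 2.5643.
Since k = 1/(1 − MPC), MPC = 1 − 1/k = 1 − ΔG/ΔY = 1 − 154/394.9 ≈ 0.610.
MPS = 1 − MPC = 0.390.

0.390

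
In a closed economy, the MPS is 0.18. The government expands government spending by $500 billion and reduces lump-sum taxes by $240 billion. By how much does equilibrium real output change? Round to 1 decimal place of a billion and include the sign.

MPC = 1 − MPS = 1 − 0.18 = 0.82.
Expenditure multiplier = 1/(1 − MPC) = 1/(1 − 0.82) = 1/0.18 ≈ 5.556.
ΔG contributes k·ΔG = (+$500 billion) / 0.18 ≈ +$2,777.8 billion.
ΔT of −$240 billion changes first-round spending by −c·ΔT = +$196.8 billion, contributing k·(−c·ΔT) = (+$196.8 billion) / 0.18 ≈ +$1,093.3 billion.
Net ΔY = k(ΔG − c·ΔT) = (+$696.8 billion) / 0.18 ≈ +$3,871.1 billion.

+$3,871.1 billion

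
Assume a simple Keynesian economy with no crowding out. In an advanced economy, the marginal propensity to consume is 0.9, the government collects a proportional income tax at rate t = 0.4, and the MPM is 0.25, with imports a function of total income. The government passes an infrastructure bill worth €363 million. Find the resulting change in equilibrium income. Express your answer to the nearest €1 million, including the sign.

Expenditure multiplier = 1/(1 − c(1−t) + m) = 1/(1 − 0.9×0.6 + 0.25) = 1/0.71 ≈ 1.408.
ΔY = k × ΔG = (+€363 million) / 0.71 ≈ +€511 million.

+€511 million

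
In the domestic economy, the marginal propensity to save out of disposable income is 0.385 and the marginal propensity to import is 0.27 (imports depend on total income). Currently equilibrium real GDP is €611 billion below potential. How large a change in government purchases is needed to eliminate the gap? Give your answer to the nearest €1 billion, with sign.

MPC = 1 − MPS = 1 − 0.385 = 0.615.
Spending multiplier = 1/(1 − c + m) = 1/(1 − 0.615 + 0.27) = 1/0.655 ≈ 1.527.
Need ΔY = +€611 billion, so ΔG = ΔY/k = (+€611 billion) × 0.655 ≈ +€400 billion.
The government should increase government purchases by €400 billion.

+€400 billion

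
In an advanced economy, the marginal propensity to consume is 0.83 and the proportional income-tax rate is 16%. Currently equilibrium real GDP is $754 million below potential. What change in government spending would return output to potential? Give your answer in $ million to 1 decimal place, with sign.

+$228.3 million

Spending multiplier = 1/(1 − c(1−t)) = 1/(1 − 0.83×0.84) = 1/0.3028 ≈ 3.303.
Need ΔY = +$754 million, so ΔG = ΔY/k = (+$754 million) × 0.3028 ≈ +$228.3 million.
The government should increase government spending by $228.3 million.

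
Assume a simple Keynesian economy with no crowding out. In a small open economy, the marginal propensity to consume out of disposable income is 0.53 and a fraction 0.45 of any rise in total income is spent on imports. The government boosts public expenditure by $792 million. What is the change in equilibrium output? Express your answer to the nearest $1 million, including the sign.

+$861 million

Expenditure multiplier = 1/(1 − c + m) = 1/(1 − 0.53 + 0.45) = 1/0.92 ≈ 1.087.
ΔY = k × ΔG = (+$792 million) / 0.92 ≈ +$861 million.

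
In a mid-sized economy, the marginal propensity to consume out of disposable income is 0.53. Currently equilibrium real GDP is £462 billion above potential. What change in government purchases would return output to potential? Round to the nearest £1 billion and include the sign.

Spending multiplier = 1/(1 − MPC) = 1/(1 − 0.53) = 1/0.47 ≈ 2.128.
Need ΔY = −£462 billion, so ΔG = ΔY/k = (−£462 billion) × 0.47 ≈ −£217 billion.
The government should cut government purchases by £217 billion.

−£217 billion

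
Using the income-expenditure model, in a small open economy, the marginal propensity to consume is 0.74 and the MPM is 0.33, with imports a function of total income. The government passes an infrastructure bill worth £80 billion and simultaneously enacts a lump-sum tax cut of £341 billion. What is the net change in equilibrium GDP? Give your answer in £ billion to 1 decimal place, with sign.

Expenditure multiplier = 1/(1 − c + m) = 1/(1 − 0.74 + 0.33) = 1/0.59 ≈ 1.695.
ΔG contributes k·ΔG = (+£80 billion) / 0.59 ≈ +£135.6 billion.
ΔT of −£341 billion changes first-round spending by −c·ΔT = +£252.34 billion, contributing k·(−c·ΔT) = (+£252.34 billion) / 0.59 ≈ +£427.7 billion.
Net ΔY = k(ΔG − c·ΔT) = (+£332.34 billion) / 0.59 ≈ +£563.3 billion.

+£563.3 billion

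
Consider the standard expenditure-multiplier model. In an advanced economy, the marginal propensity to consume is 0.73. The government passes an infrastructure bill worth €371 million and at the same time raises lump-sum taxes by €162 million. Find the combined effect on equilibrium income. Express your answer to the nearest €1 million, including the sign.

Expenditure multiplier = 1/(1 − MPC) = 1/(1 − 0.73) = 1/0.27 ≈ 3.704.
ΔG contributes k·ΔG = (+€371 million) / 0.27 ≈ +€1,374.1 million.
ΔT of +€162 million changes first-round spending by −c·ΔT = −€118.26 million, contributing k·(−c·ΔT) = (−€118.26 million) / 0.27 = −€438 million.
Net ΔY = k(ΔG − c·ΔT) = (+€252.74 million) / 0.27 ≈ +€936 million.

+€936 million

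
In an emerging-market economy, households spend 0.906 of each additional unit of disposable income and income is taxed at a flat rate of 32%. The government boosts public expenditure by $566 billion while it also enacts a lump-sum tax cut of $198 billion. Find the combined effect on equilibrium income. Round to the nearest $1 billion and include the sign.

Expenditure multiplier = 1/(1 − c(1−t)) = 1/(1 − 0.906×0.68) = 1/0.38392 ≈ 2.605.
ΔG contributes k·ΔG = (+$566 billion) / 0.38392 ≈ +$1,474.3 billion.
ΔT of −$198 billion changes first-round spending by −c·ΔT = +$179.388 billion, contributing k·(−c·ΔT) = (+$179.388 billion) / 0.38392 ≈ +$467.3 billion.
Net ΔY = k(ΔG − c·ΔT) = (+$745.388 billion) / 0.38392 ≈ +$1,942 billion.

+$1,942 billion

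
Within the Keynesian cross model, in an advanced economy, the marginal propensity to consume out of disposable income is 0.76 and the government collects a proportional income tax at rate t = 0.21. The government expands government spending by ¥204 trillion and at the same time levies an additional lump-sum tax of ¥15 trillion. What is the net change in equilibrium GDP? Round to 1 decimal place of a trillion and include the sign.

+¥482.0 trillion

Expenditure multiplier = 1/(1 − c(1−t)) = 1/(1 − 0.76×0.79) = 1/0.3996 ≈ 2.503.
ΔG contributes k·ΔG = (+¥204 trillion) / 0.3996 ≈ +¥510.5 trillion.
ΔT of +¥15 trillion changes first-round spending by −c·ΔT = −¥11.4 trillion, contributing k·(−c·ΔT) = (−¥11.4 trillion) / 0.3996 ≈ −¥28.5 trillion.
Net ΔY = k(ΔG − c·ΔT) = (+¥192.6 trillion) / 0.3996 ≈ +¥482 trillion.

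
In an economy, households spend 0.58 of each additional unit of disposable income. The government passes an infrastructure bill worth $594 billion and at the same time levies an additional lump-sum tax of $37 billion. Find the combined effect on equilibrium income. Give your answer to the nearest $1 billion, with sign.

Expenditure multiplier = 1/(1 − MPC) = 1/(1 − 0.58) = 1/0.42 ≈ 2.381.
ΔG contributes k·ΔG = (+$594 billion) / 0.42 ≈ +$1,414.3 billion.
ΔT of +$37 billion changes first-round spending by −c·ΔT = −$21.46 billion, contributing k·(−c·ΔT) = (−$21.46 billion) / 0.42 ≈ −$51.1 billion.
Net ΔY = k(ΔG − c·ΔT) = (+$572.54 billion) / 0.42 ≈ +$1,363 billion.

+$1,363 billion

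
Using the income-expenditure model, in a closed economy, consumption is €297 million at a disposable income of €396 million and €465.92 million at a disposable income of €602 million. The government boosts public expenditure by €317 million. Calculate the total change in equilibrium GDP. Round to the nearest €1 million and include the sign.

+€1,761 million

MPC = ΔC/ΔYd = (465.92 − 297)/(602 − 396) = 168.92/206 = 0.82.
Government-spending multiplier = 1/(1 − MPC) = 1/(1 − 0.82) = 1/0.18 ≈ 5.556.
ΔY = k × ΔG = (+€317 million) / 0.18 ≈ +€1,761 million.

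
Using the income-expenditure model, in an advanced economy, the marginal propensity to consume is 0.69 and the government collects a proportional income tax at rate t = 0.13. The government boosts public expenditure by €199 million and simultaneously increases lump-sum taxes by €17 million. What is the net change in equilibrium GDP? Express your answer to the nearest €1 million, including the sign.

+€469 million

Expenditure multiplier = 1/(1 − c(1−t)) = 1/(1 − 0.69×0.87) = 1/0.3997 ≈ 2.502.
ΔG contributes k·ΔG = (+€199 million) / 0.3997 ≈ +€497.9 million.
ΔT of +€17 million changes first-round spending by −c·ΔT = −€11.73 million, contributing k·(−c·ΔT) = (−€11.73 million) / 0.3997 ≈ −€29.3 million.
Net ΔY = k(ΔG − c·ΔT) = (+€187.27 million) / 0.3997 ≈ +€469 million.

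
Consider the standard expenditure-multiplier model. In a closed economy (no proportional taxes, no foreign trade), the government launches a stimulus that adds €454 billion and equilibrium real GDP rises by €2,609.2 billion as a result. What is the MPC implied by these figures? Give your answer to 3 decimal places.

0.826

Implied spending multiplier k = ΔY/ΔG = 2,609.2/454 ≈ 5.7471.
Since k = 1/(1 − MPC), MPC = 1 − 1/k = 1 − ΔG/ΔY = 1 − 454/2,609.2 ≈ 0.826.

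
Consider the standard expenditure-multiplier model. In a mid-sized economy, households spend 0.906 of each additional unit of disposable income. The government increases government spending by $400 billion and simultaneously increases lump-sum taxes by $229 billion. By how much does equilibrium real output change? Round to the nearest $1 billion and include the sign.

Expenditure multiplier = 1/(1 − MPC) = 1/(1 − 0.906) = 1/0.094 ≈ 10.638.
ΔG contributes k·ΔG = (+$400 billion) / 0.094 ≈ +$4,255.3 billion.
ΔT of +$229 billion changes first-round spending by −c·ΔT = −$207.474 billion, contributing k·(−c·ΔT) = (−$207.474 billion) / 0.094 ≈ −$2,207.2 billion.
Net ΔY = k(ΔG − c·ΔT) = (+$192.526 billion) / 0.094 ≈ +$2,048 billion.

+$2,048 billion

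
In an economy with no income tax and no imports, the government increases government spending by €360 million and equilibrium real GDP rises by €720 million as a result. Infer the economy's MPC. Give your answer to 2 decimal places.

Implied spending multiplier k = ΔY/ΔG = 720/360 = 2.
Since k = 1/(1 − MPC), MPC = 1 − 1/k = 1 − ΔG/ΔY = 1 − 360/720 = 0.50.

0.50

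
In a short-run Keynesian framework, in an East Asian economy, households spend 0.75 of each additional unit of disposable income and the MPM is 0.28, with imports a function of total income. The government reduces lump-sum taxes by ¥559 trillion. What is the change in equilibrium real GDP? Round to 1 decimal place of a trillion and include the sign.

A lump-sum tax change of −¥559 trillion shifts disposable income by +¥559 trillion; first-round consumption changes by −c × ΔT = −0.75 × (−¥559 trillion) = +¥419.25 trillion.
Expenditure multiplier = 1/(1 − c + m) = 1/(1 − 0.75 + 0.28) = 1/0.53 ≈ 1.887.
The tax multiplier is −c × k ≈ −1.415, so ΔY = k × (−c·ΔT) = (+¥419.25 trillion) / 0.53 ≈ +¥791 trillion.

+¥791.0 trillion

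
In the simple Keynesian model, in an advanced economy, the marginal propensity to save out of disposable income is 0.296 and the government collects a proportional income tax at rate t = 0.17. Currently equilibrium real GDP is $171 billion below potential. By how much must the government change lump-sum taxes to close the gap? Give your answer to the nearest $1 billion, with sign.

MPC = 1 − MPS = 1 − 0.296 = 0.704.
Spending multiplier = 1/(1 − c(1−t)) = 1/(1 − 0.704×0.83) = 1/0.41568 ≈ 2.406.
Tax multiplier = −c·k = −0.704/0.41568 ≈ −1.694. Need ΔY = +$171 billion, so ΔT = ΔY/(−c·k) = −(+$171 billion) × 0.41568 / 0.704 ≈ −$101 billion.
The government should cut lump-sum taxes by $101 billion.

−$101 billion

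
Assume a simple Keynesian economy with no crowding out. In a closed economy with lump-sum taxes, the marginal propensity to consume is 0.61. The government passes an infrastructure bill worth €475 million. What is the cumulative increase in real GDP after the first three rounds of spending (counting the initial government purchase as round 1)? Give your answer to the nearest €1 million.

€941 million

Round 1 adds ΔG = €475 million; each later round is MPC = 0.61 times the previous.
After 3 rounds: 475 + 289.75 + 176.7475 = ΔG·(1 − c^3)/(1 − c) = 475 × (1 − 0.226981)/0.39 ≈ €941 million.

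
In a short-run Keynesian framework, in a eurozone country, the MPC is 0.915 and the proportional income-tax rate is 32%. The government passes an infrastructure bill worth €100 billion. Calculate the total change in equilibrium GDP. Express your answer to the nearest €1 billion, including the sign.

Expenditure multiplier = 1/(1 − c(1−t)) = 1/(1 − 0.915×0.68) = 1/0.3778 ≈ 2.647.
ΔY = k × ΔG = (+€100 billion) / 0.3778 ≈ +€265 billion.

+€265 billion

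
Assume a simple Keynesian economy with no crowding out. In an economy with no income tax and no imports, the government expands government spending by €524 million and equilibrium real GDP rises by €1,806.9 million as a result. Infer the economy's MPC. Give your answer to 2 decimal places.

0.71

Implied spending multiplier k = ΔY/ΔG = 1,806.9/524 ≈ 3.4483.
Since k = 1/(1 − MPC), MPC = 1 − 1/k = 1 − ΔG/ΔY = 1 − 524/1,806.9 ≈ 0.71.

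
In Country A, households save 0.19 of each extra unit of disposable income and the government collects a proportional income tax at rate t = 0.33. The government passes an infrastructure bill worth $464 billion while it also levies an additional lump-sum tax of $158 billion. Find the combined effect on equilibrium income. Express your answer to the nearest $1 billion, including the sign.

+$735 billion

MPC = 1 − MPS = 1 − 0.19 = 0.81.
Expenditure multiplier = 1/(1 − c(1−t)) = 1/(1 − 0.81×0.67) = 1/0.4573 ≈ 2.187.
ΔG contributes k·ΔG = (+$464 billion) / 0.4573 ≈ +$1,014.7 billion.
ΔT of +$158 billion changes first-round spending by −c·ΔT = −$127.98 billion, contributing k·(−c·ΔT) = (−$127.98 billion) / 0.4573 ≈ −$279.9 billion.
Net ΔY = k(ΔG − c·ΔT) = (+$336.02 billion) / 0.4573 ≈ +$735 billion.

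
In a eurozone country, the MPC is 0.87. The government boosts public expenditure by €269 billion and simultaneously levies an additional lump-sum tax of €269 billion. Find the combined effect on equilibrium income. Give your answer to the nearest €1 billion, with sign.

+€269 billion

Expenditure multiplier = 1/(1 − MPC) = 1/(1 − 0.87) = 1/0.13 ≈ 7.692.
ΔG contributes k·ΔG = (+€269 billion) / 0.13 ≈ +€2,069.2 billion.
ΔT of +€269 billion changes first-round spending by −c·ΔT = −€234.03 billion, contributing k·(−c·ΔT) = (−€234.03 billion) / 0.13 ≈ −€1,800.2 billion.
With ΔG = ΔT and no other leakages, the balanced-budget multiplier is 1, so ΔY = ΔG = +€269 billion.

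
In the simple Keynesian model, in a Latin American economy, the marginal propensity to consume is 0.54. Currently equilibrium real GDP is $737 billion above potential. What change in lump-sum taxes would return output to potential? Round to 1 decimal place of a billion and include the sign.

+$627.8 billion

Spending multiplier = 1/(1 − MPC) = 1/(1 − 0.54) = 1/0.46 ≈ 2.174.
Tax multiplier = −c·k = −0.54/0.46 ≈ −1.174. Need ΔY = −$737 billion, so ΔT = ΔY/(−c·k) = −(−$737 billion) × 0.46 / 0.54 ≈ +$627.8 billion.
The government should raise lump-sum taxes by $627.8 billion.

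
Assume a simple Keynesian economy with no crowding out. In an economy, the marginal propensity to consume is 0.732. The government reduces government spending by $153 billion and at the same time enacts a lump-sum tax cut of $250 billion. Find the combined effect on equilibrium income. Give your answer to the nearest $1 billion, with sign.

Expenditure multiplier = 1/(1 − MPC) = 1/(1 − 0.732) = 1/0.268 ≈ 3.731.
ΔG contributes k·ΔG = (−$153 billion) / 0.268 ≈ −$570.9 billion.
ΔT of −$250 billion changes first-round spending by −c·ΔT = +$183 billion, contributing k·(−c·ΔT) = (+$183 billion) / 0.268 ≈ +$682.8 billion.
Net ΔY = k(ΔG − c·ΔT) = (+$30 billion) / 0.268 ≈ +$112 billion.

+$112 billion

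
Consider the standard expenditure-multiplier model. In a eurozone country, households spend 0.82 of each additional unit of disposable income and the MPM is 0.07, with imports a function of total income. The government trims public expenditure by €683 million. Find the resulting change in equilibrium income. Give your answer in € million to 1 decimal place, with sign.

−€2,732.0 million

Spending multiplier = 1/(1 − c + m) = 1/(1 − 0.82 + 0.07) = 1/0.25 = 4.
ΔY = k × ΔG = (−€683 million) / 0.25 = −€2,732 million.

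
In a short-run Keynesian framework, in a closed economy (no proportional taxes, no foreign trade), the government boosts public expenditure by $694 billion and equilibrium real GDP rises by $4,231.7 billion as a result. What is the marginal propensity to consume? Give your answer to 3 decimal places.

Implied spending multiplier k = ΔY/ΔG = 4,231.7/694 ≈ 6.0976.
Since k = 1/(1 − MPC), MPC = 1 − 1/k = 1 − ΔG/ΔY = 1 − 694/4,231.7 ≈ 0.836.

0.836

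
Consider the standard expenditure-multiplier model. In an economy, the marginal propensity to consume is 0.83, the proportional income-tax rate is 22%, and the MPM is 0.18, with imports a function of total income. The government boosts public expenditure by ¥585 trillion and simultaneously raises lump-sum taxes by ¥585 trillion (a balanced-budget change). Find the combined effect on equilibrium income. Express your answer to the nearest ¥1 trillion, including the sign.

Expenditure multiplier = 1/(1 − c(1−t) + m) = 1/(1 − 0.83×0.78 + 0.18) = 1/0.5326 ≈ 1.878.
ΔG contributes k·ΔG = (+¥585 trillion) / 0.5326 ≈ +¥1,098.4 trillion.
ΔT of +¥585 trillion changes first-round spending by −c·ΔT = −¥485.55 trillion, contributing k·(−c·ΔT) = (−¥485.55 trillion) / 0.5326 ≈ −¥911.7 trillion.
Net ΔY = k(ΔG − c·ΔT) = (+¥99.45 trillion) / 0.5326 ≈ +¥187 trillion.

+¥187 trillion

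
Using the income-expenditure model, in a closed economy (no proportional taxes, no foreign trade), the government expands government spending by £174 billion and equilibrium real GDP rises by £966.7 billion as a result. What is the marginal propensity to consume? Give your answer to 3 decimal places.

Implied spending multiplier k = ΔY/ΔG = 966.7/174 ≈ 5.5557.
Since k = 1/(1 − MPC), MPC = 1 − 1/k = 1 − ΔG/ΔY = 1 − 174/966.7 ≈ 0.820.

0.820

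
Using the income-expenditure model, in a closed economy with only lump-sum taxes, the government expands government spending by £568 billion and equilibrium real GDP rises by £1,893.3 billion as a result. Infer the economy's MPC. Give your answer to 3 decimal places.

Implied spending multiplier k = ΔY/ΔG = 1,893.3/568 ≈ 3.3333.
Since k = 1/(1 − MPC), MPC = 1 − 1/k = 1 − ΔG/ΔY = 1 − 568/1,893.3 ≈ 0.700.

0.700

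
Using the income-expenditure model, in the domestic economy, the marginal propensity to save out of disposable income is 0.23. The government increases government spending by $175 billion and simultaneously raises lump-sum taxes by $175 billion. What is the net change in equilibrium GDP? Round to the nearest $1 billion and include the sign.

+$175 billion

MPC = 1 − MPS = 1 − 0.23 = 0.77.
Expenditure multiplier = 1/(1 − MPC) = 1/(1 − 0.77) = 1/0.23 ≈ 4.348.
ΔG contributes k·ΔG = (+$175 billion) / 0.23 ≈ +$760.9 billion.
ΔT of +$175 billion changes first-round spending by −c·ΔT = −$134.75 billion, contributing k·(−c·ΔT) = (−$134.75 billion) / 0.23 ≈ −$585.9 billion.
With ΔG = ΔT and no other leakages, the balanced-budget multiplier is 1, so ΔY = ΔG = +$175 billion.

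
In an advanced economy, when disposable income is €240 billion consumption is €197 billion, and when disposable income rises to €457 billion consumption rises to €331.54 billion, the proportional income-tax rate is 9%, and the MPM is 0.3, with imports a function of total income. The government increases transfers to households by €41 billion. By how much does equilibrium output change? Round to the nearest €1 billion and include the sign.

MPC = ΔC/ΔYd = (331.54 − 197)/(457 − 240) = 134.54/217 = 0.62.
The transfer change shifts disposable income by +€41 billion, so first-round consumption changes by c·ΔTR = 0.62 × (+€41 billion) = +€25.42 billion.
Expenditure multiplier = 1/(1 − c(1−t) + m) = 1/(1 − 0.62×0.91 + 0.3) = 1/0.7358 ≈ 1.359.
The transfer multiplier is c × k ≈ 0.843, so ΔY = k × (c·ΔTR) = (+€25.42 billion) / 0.7358 ≈ +€35 billion.

+€35 billion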